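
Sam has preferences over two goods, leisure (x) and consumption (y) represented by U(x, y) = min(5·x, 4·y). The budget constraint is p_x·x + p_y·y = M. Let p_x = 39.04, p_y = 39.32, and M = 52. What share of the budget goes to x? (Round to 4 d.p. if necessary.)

share on x = 0.4427

Leontief preferences: the optimum is at the kink where x/4 = y/5, i.e. y = (5/4)·x.
Budget: p_x·x + p_y·(5/4)·x = M, so (4·p_x + 5·p_y)·x = 4·M.
Demand: x*(p_x,p_y,M) = 4·M/(4·p_x + 5·p_y), y* = 5·M/(4·p_x + 5·p_y).
Here 4·39.04 + 5·39.32 = 352.76, giving x* = 0.5896 and y* = 0.737.
Expenditure on x: 39.04·0.5896 = 23.0194; share = 0.4427.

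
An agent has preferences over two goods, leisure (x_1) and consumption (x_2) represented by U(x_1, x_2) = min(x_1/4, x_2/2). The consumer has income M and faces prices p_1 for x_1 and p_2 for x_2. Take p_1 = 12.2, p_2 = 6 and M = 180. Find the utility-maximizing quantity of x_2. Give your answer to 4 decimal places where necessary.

With perfect complements, no substitution: consume in ratio x_1:x_2 = 4:2.
Budget: p_1·x_1 + p_2·(1/2)·x_1 = M, so (4·p_1 + 2·p_2)·x_1 = 4·M.
Demand: x_1*(p_1,p_2,M) = 4·M/(4·p_1 + 2·p_2), x_2* = 2·M/(4·p_1 + 2·p_2).
Here 4·12.2 + 2·6 = 60.8, giving x_2* = 5.9211.

x_2* = 5.9211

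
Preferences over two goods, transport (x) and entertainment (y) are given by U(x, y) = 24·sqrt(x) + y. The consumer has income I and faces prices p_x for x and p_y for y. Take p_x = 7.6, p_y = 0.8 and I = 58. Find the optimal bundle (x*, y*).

x* = 1.5956, y* = 57.3421

Set MRS = p_x/p_y: 12·x^(−1/2) = p_x/p_y.
Solve: √x = 12·p_y/p_x, so x*(p_x,p_y) = (12·p_y/p_x)², and y* = (I − p_x·x*)/p_y.
Plugging in: x* = (12·0.8/7.6)² = 1.5956, y* = 57.3421.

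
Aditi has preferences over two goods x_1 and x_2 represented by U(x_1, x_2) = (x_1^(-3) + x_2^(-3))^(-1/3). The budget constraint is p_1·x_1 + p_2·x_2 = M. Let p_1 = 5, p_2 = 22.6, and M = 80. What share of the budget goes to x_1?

share on x_1 = 0.2439

MU_x_1 ∝ x_1^(-4), MU_x_2 ∝ x_2^(-4), so MRS = (x_2/x_1)^(4) = p_1/p_2.
Hence x_2/x_1 = (p_1/p_2)^(1/(4)), i.e. raised to the 0.25 power.
Substitute x_2 = (x_2/x_1)·x_1 into the budget: x_1* = M/(p_1 + p_2·(x_2/x_1)).
Numerically x_2/x_1 = 0.685828, so x_1* = 80/(5 + 22.6·0.685828) = 3.9025 and x_2* = 0.685828·3.9025 = 2.6764.
Expenditure on x_1: 5·3.9025 = 19.5125; share = 0.2439.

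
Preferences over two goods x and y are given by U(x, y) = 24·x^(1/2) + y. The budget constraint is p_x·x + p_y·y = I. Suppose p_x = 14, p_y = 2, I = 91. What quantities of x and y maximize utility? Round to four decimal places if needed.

x* = 2.9388, y* = 24.9286

Solve: √x = 12·p_y/p_x, so x*(p_x,p_y) = (12·p_y/p_x)², and y* = (I − p_x·x*)/p_y.
Plugging in: x* = (12·2/14)² = 2.9388, y* = 24.9286.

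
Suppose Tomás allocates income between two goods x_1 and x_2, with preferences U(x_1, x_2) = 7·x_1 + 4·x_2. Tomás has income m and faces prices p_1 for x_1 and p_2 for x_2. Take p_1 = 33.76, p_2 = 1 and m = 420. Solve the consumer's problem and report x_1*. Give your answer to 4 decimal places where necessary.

Perfect substitutes: compare marginal utility per dollar. 7/p_1 vs 4/p_2 → 0.2073 vs 4.
x_2 gives more utility per dollar, so spend all income on x_2: x_2* = m/p_2, x_1* = 0.
Numerically: x_1* = 0, x_2* = 420.

x_1* = 0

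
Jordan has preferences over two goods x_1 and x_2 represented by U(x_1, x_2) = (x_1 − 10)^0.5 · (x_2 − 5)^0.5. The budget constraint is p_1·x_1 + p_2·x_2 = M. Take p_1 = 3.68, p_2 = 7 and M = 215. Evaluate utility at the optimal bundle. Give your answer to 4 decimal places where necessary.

V = 14.1072

This is Cobb-Douglas in (x_1−10, x_2−5): tangency gives 0.5·p_2·(x_2−5) = 0.5·p_1·(x_1−10).
After buying the subsistence bundle (10, 5), a share 0.5 of the remaining income goes to x_1: x_1* = 10 + 0.5·(M − 10p_1 − 5p_2)/p_1.
Discretionary income = 215 − 10·3.68 − 5·7 = 143.2; x_1* = 10 + 0.5·143.2/3.68 = 29.4565; x_2* = 5 + 0.5·143.2/7 = 15.2286.
Utility at the optimum: U(29.4565, 15.2286) = 14.1072.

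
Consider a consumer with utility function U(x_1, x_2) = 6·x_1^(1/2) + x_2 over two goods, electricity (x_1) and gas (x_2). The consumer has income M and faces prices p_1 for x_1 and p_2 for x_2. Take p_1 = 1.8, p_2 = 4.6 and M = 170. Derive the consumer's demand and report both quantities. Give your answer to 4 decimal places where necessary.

MU_x_1 = 3/√x_1, MU_x_2 = 1. Tangency: 3/√x_1 = p_1/p_2.
Thus x_1* = (3·p_2/p_1)² — independent of M — with the rest of income spent on x_2.
Plugging in: x_1* = (3·4.6/1.8)² = 58.7778, x_2* = 13.9565.

x_1* = 58.7778, x_2* = 13.9565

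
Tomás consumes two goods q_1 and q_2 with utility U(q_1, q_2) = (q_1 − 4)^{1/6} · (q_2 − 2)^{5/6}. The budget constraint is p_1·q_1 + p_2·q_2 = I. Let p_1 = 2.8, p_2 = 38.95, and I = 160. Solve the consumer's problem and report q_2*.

Let q_1' = q_1−4, q_2' = q_2−2. MRS = (1/5)·q_2'/q_1' = p_1/p_2.
After buying the subsistence bundle (4, 2), a share 1/6 of the remaining income goes to q_1: q_1* = 4 + 1/6·(I − 4p_1 − 2p_2)/p_1.
Discretionary income = 160 − 4·2.8 − 2·38.95 = 70.9; q_2* = 2 + 5/6·70.9/38.95 = 3.5169.

q_2* = 3.5169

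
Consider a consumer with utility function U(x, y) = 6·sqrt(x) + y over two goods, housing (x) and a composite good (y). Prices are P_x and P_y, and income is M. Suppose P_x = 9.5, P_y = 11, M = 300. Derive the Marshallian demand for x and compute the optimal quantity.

x* = 12.0665

Thus x* = (3·P_y/P_x)² — independent of M — with the rest of income spent on y.
Plugging in: x* = (3·11/9.5)² = 12.0665.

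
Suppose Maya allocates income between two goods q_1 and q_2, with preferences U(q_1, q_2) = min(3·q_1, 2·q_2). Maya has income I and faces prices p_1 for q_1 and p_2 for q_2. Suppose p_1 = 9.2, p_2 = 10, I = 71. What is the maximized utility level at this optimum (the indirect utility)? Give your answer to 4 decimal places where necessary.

Leontief preferences: the optimum is at the kink where q_1/2 = q_2/3, i.e. q_2 = (3/2)·q_1.
Budget: p_1·q_1 + p_2·(3/2)·q_1 = I, so (2·p_1 + 3·p_2)·q_1 = 2·I.
Demand: q_1*(p_1,p_2,I) = 2·I/(2·p_1 + 3·p_2), q_2* = 3·I/(2·p_1 + 3·p_2).
Here 2·9.2 + 3·10 = 48.4, giving q_1* = 2.9339 and q_2* = 4.4008.
Utility at the optimum: U(2.9339, 4.4008) = 8.8017.

V = 8.8017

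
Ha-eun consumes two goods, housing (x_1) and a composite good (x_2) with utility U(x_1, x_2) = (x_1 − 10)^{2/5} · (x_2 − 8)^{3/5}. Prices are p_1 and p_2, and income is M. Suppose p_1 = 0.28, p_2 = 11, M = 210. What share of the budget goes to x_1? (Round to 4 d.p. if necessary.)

After buying the subsistence bundle (10, 8), a share 0.4 of the remaining income goes to x_1: x_1* = 10 + 0.4·(M − 10p_1 − 8p_2)/p_1.
Discretionary income = 210 − 10·0.28 − 8·11 = 119.2; x_1* = 10 + 0.4·119.2/0.28 = 180.2857; x_2* = 8 + 0.6·119.2/11 = 14.5018.
Expenditure on x_1: 0.28·180.2857 = 50.48; share = 0.2404.

share on x_1 = 0.2404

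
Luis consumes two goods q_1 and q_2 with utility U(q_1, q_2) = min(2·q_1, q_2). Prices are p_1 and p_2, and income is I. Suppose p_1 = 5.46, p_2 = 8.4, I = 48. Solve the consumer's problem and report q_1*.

q_1* = 2.1563

With perfect complements, no substitution: consume in ratio q_1:q_2 = 1:2.
Budget: p_1·q_1 + p_2·2·q_1 = I, so (p_1 + 2·p_2)·q_1 = I.
Demand: q_1*(p_1,p_2,I) = I/(p_1 + 2·p_2), q_2* = 2·I/(p_1 + 2·p_2).
Here 5.46 + 2·8.4 = 22.26, giving q_1* = 2.1563.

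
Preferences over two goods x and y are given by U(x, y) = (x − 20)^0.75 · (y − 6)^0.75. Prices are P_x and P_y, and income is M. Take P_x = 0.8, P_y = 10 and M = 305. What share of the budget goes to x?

share on x = 0.4279

Discretionary income = 305 − 20·0.8 − 6·10 = 229; x* = 20 + 0.5·229/0.8 = 163.125; y* = 6 + 0.5·229/10 = 17.45.
Expenditure on x: 0.8·163.125 = 130.5; share = 0.4279.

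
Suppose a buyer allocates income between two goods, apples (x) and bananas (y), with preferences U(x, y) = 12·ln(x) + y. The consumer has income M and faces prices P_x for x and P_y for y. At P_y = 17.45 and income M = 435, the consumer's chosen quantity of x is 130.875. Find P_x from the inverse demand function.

Set MRS = P_x/P_y: (12/x)/1 = P_x/P_y.
So x*(P_x,P_y) = 12·P_y/P_x, independent of income; and y* = (M − 12·P_y)/P_y.
Set x* = 130.875 in the demand function and solve for P_x: P_x = 1.6.

P_x = 1.6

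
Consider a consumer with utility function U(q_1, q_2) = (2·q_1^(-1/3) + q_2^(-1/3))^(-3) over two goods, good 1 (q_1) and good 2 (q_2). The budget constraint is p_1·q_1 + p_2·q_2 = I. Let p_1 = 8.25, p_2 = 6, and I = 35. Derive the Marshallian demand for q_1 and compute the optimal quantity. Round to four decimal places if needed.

Substitute q_2 = (q_2/q_1)·q_1 into the budget: q_1* = I/(p_1 + p_2·(q_2/q_1)).
Numerically q_2/q_1 = 0.755013, so q_1* = 35/(8.25 + 6·0.755013) = 2.7386.

q_1* = 2.7386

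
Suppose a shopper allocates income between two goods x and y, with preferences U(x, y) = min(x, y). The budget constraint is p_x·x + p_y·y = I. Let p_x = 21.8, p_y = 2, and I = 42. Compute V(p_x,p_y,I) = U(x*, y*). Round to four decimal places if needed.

With perfect complements, no substitution: consume in ratio x:y = 1:1.
Budget: p_x·x + p_y·x = I, so (p_x + p_y)·x = I.
Demand: x*(p_x,p_y,I) = I/(p_x + p_y), y* = I/(p_x + p_y).
Here 21.8 + 2 = 23.8, giving x* = 1.7647 and y* = 1.7647.
Utility at the optimum: U(1.7647, 1.7647) = 1.7647.

V = 1.7647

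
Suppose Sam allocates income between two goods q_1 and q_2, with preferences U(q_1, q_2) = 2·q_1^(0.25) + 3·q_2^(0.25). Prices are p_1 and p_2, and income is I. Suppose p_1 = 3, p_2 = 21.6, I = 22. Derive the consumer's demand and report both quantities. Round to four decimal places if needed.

q_1* = 3.8817, q_2* = 0.4794

MU_q_1 ∝ 2·q_1^(-0.75), MU_q_2 ∝ 3·q_2^(-0.75), so MRS = (2/3)·(q_2/q_1)^(0.75) = p_1/p_2.
Solve for the ratio: q_2/q_1 = [(3/2)·p_1/p_2]^(4/3).
With the ratio pinned down, the budget gives q_1* = I/(p_1 + p_2·(q_2/q_1)) and q_2* = (q_2/q_1)·q_1*.
Numerically q_2/q_1 = 0.123503, so q_1* = 22/(3 + 21.6·0.123503) = 3.8817 and q_2* = 0.123503·3.8817 = 0.4794.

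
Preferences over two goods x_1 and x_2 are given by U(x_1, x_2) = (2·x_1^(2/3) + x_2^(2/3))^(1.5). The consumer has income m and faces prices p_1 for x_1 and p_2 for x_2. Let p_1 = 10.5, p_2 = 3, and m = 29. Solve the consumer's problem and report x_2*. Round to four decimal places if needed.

MRS = MU_x_1/MU_x_2 = 2·(x_2/x_1)^(1/3). Set equal to p_1/p_2.
Hence x_2/x_1 = ((1/2)·p_1/p_2)^(1/(1/3)), i.e. raised to the 3 power.
With the ratio pinned down, the budget gives x_1* = m/(p_1 + p_2·(x_2/x_1)) and x_2* = (x_2/x_1)·x_1*.
Numerically x_2/x_1 = 5.359375, so x_1* = 29/(10.5 + 3·5.359375) = 1.0911 and x_2* = 5.359375·1.0911 = 5.8477.

x_2* = 5.8477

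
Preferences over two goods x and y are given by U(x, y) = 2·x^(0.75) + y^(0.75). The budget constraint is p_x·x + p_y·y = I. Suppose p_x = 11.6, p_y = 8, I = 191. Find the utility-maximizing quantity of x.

x* = 13.8303

MU_x ∝ 2·x^(-0.25), MU_y ∝ y^(-0.25), so MRS = 2·(y/x)^(0.25) = p_x/p_y.
Solve for the ratio: y/x = [(1/2)·p_x/p_y]^(4).
Substitute y = (y/x)·x into the budget: x* = I/(p_x + p_y·(y/x)).
Numerically y/x = 0.276282, so x* = 191/(11.6 + 8·0.276282) = 13.8303.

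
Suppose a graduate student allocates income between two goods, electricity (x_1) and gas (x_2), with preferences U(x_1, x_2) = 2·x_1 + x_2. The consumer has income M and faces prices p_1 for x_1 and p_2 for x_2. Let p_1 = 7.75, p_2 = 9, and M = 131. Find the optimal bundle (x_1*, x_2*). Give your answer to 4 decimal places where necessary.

x_1* = 16.9032, x_2* = 0

Linear utility — the consumer picks whichever good has higher MU/price: 2/7.75 = 0.2581 vs 1/9 = 0.1111.
x_1 gives more utility per dollar, so spend all income on x_1: x_1* = M/p_1, x_2* = 0.
Numerically: x_1* = 16.9032, x_2* = 0.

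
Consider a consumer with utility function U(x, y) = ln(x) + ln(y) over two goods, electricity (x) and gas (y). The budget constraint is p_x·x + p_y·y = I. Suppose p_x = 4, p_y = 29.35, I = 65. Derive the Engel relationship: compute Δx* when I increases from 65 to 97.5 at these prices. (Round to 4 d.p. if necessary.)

Δx* = 4.0625

The MRS is y/x. Set MRS = p_x/p_y.
So p_y·y = p_x·x; combined with the budget, a share 0.5 of income goes to x.
Demand: x*(p_x,p_y,I) = 0.5·I/p_x and y* = 0.5·I/p_y.
At p_x=4, p_y=29.35, I=65: x* = 0.5·65/4 = 8.125.
At I' = 97.5: x* = 12.1875. Change: 12.1875 − 8.125 = 4.0625.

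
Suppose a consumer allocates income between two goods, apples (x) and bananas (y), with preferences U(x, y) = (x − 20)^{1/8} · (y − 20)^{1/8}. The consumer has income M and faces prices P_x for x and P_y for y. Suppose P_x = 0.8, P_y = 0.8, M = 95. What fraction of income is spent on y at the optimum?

share on y = 0.5

Substituting into the budget: x* = 20 + 0.5·(M − 20·P_x − 20·P_y)/P_x, and y* = 20 + 0.5·(…)/P_y.
Discretionary income = 95 − 20·0.8 − 20·0.8 = 63; x* = 20 + 0.5·63/0.8 = 59.375; y* = 20 + 0.5·63/0.8 = 59.375.
Expenditure on y: 0.8·59.375 = 47.5; share = 0.5.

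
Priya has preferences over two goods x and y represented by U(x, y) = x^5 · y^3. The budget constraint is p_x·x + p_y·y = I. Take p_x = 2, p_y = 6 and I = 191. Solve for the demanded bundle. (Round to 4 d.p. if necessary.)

MU_x/MU_y = (5·y)/(3·x); tangency sets this equal to p_x/p_y.
Rearranging, p_y·y = (3/5)·p_x·x. Substituting into the budget gives p_x·x·(1 + (3/5)) = I.
Demand: x*(p_x,p_y,I) = 0.625·I/p_x and y* = 0.375·I/p_y.
At p_x=2, p_y=6, I=191: x* = 0.625·191/2 = 59.6875, y* = 11.9375.

x* = 59.6875, y* = 11.9375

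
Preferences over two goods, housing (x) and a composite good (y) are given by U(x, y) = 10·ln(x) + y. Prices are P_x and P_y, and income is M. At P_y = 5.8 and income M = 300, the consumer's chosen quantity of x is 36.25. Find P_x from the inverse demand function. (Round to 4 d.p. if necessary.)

MU_x = 10/x, MU_y = 1. Tangency: 10/x = P_x/P_y.
So x*(P_x,P_y) = 10·P_y/P_x, independent of income; and y* = (M − 10·P_y)/P_y.
Set x* = 36.25 in the demand function and solve for P_x: P_x = 1.6.

P_x = 1.6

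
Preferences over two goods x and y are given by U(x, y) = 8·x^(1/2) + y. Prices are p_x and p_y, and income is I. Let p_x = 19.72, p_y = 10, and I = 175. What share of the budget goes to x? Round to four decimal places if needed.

share on x = 0.4636

MU_x = 4/√x, MU_y = 1. Tangency: 4/√x = p_x/p_y.
Thus x* = (4·p_y/p_x)² — independent of I — with the rest of income spent on y.
Plugging in: x* = (4·10/19.72)² = 4.1144, y* = 9.3864.
Expenditure on x: 19.72·4.1144 = 81.1359; share = 0.4636.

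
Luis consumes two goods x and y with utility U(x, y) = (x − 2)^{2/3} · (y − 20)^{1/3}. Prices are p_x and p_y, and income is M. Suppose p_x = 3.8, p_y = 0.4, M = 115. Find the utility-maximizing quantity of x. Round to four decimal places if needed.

After buying the subsistence bundle (2, 20), a share 2/3 of the remaining income goes to x: x* = 2 + 2/3·(M − 2p_x − 20p_y)/p_x.
Discretionary income = 115 − 2·3.8 − 20·0.4 = 99.4; x* = 2 + 2/3·99.4/3.8 = 19.4386.

x* = 19.4386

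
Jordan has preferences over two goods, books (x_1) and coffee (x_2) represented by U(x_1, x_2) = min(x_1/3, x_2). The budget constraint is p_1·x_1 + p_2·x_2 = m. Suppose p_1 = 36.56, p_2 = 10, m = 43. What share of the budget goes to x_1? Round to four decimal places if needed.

Demand: x_1*(p_1,p_2,m) = 3·m/(3·p_1 + p_2), x_2* = m/(3·p_1 + p_2).
Here 3·36.56 + 10 = 119.68, giving x_1* = 1.0779 and x_2* = 0.3593.
Expenditure on x_1: 36.56·1.0779 = 39.4071; share = 0.9164.

share on x_1 = 0.9164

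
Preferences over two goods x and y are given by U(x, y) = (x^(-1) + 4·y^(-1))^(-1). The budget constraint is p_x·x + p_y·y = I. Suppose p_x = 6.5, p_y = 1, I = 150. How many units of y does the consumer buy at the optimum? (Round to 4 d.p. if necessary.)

MRS = MU_x/MU_y = (1/4)·(y/x)^(2). Set equal to p_x/p_y.
Hence y/x = (4·p_x/p_y)^(1/(2)), i.e. raised to the 0.5 power.
Substitute y = (y/x)·x into the budget: x* = I/(p_x + p_y·(y/x)).
Numerically y/x = 5.09902, so x* = 150/(6.5 + 1·5.09902) = 12.9321 and y* = 5.09902·12.9321 = 65.9412.

y* = 65.9412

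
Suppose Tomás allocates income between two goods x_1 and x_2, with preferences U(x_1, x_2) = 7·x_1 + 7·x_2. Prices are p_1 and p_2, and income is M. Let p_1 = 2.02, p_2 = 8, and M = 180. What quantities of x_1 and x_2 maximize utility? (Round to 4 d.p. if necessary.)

Perfect substitutes: compare marginal utility per dollar. 7/p_1 vs 7/p_2 → 3.4653 vs 0.875.
x_1 gives more utility per dollar, so spend all income on x_1: x_1* = M/p_1, x_2* = 0.
Numerically: x_1* = 89.1089, x_2* = 0.

x_1* = 89.1089, x_2* = 0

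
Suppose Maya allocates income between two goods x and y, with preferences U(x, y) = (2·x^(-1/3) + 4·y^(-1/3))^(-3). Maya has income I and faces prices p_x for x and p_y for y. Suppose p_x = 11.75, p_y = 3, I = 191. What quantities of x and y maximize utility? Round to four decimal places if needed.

x* = 7.404, y* = 34.6677

From the CES first-order condition, (1/2)·(y/x)^(4/3) = p_x/p_y.
Hence y/x = (2·p_x/p_y)^(1/(4/3)), i.e. raised to the 0.75 power.
Substitute y = (y/x)·x into the budget: x* = I/(p_x + p_y·(y/x)).
Numerically y/x = 4.682308, so x* = 191/(11.75 + 3·4.682308) = 7.404 and y* = 4.682308·7.404 = 34.6677.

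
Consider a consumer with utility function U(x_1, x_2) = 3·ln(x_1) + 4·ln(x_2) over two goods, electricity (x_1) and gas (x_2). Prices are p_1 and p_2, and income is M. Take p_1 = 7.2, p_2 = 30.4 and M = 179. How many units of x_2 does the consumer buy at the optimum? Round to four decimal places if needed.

MU_x_1/MU_x_2 = (3·x_2)/(4·x_1); tangency sets this equal to p_1/p_2.
So 3·p_2·x_2 = 4·p_1·x_1; combined with the budget, a share 3/7 of income goes to x_1.
Demand: x_1*(p_1,p_2,M) = 3/7·M/p_1 and x_2* = 4/7·M/p_2.
At p_1=7.2, p_2=30.4, M=179: x_2* = 4/7·179/30.4 = 3.3647.

x_2* = 3.3647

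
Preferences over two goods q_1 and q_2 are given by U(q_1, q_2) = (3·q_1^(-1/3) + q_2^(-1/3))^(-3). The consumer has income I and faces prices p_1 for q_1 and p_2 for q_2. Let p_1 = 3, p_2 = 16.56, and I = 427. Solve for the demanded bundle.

Substitute q_2 = (q_2/q_1)·q_1 into the budget: q_1* = I/(p_1 + p_2·(q_2/q_1)).
Numerically q_2/q_1 = 0.121816, so q_1* = 427/(3 + 16.56·0.121816) = 85.106 and q_2* = 0.121816·85.106 = 10.3673.

q_1* = 85.106, q_2* = 10.3673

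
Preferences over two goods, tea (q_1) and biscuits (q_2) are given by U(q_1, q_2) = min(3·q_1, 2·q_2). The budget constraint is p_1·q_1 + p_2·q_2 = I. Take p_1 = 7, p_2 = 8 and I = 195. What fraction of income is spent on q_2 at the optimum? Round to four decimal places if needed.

With perfect complements, no substitution: consume in ratio q_1:q_2 = 2:3.
Budget: p_1·q_1 + p_2·(3/2)·q_1 = I, so (2·p_1 + 3·p_2)·q_1 = 2·I.
Demand: q_1*(p_1,p_2,I) = 2·I/(2·p_1 + 3·p_2), q_2* = 3·I/(2·p_1 + 3·p_2).
Here 2·7 + 3·8 = 38, giving q_1* = 10.2632 and q_2* = 15.3947.
Expenditure on q_2: 8·15.3947 = 123.1579; share = 0.6316.

share on q_2 = 0.6316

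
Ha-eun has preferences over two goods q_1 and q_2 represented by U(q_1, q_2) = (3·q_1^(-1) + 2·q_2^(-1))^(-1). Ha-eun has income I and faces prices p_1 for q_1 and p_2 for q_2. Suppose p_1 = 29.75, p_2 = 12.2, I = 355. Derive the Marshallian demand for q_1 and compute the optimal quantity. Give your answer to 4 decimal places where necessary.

From the CES first-order condition, (3/2)·(q_2/q_1)^(2) = p_1/p_2.
Solve for the ratio: q_2/q_1 = [(2/3)·p_1/p_2]^(0.5).
Substitute q_2 = (q_2/q_1)·q_1 into the budget: q_1* = I/(p_1 + p_2·(q_2/q_1)).
Numerically q_2/q_1 = 1.275023, so q_1* = 355/(29.75 + 12.2·1.275023) = 7.8357.

q_1* = 7.8357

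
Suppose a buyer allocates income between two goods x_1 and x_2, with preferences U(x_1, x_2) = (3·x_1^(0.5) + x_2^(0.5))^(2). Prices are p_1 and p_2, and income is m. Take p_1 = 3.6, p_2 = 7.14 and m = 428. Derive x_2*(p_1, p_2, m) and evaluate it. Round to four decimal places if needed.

x_2* = 3.1801

Substitute x_2 = (x_2/x_1)·x_1 into the budget: x_1* = m/(p_1 + p_2·(x_2/x_1)).
Numerically x_2/x_1 = 0.028247, so x_1* = 428/(3.6 + 7.14·0.028247) = 112.5818 and x_2* = 0.028247·112.5818 = 3.1801.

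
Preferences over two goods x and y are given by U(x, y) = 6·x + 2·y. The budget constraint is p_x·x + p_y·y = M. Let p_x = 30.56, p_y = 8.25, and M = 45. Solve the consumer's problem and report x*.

x* = 0

Numerically: x* = 0, y* = 5.4545.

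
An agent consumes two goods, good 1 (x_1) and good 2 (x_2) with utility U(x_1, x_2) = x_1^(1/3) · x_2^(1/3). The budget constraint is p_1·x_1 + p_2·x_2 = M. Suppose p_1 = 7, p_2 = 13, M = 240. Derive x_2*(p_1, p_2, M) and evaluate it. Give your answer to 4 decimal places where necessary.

Tangency: MRS = x_2/x_1 = p_1/p_2.
Rearranging, p_2·x_2 = p_1·x_1. Substituting into the budget gives p_1·x_1·(1 + 1) = M.
Demand: x_1*(p_1,p_2,M) = 0.5·M/p_1 and x_2* = 0.5·M/p_2.
At p_1=7, p_2=13, M=240: x_2* = 0.5·240/13 = 9.2308.

x_2* = 9.2308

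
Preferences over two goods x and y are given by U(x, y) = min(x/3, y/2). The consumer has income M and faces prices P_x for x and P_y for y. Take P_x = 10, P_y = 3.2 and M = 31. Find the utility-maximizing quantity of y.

Leontief preferences: the optimum is at the kink where x/3 = y/2, i.e. y = (2/3)·x.
Budget: P_x·x + P_y·(2/3)·x = M, so (3·P_x + 2·P_y)·x = 3·M.
Demand: x*(P_x,P_y,M) = 3·M/(3·P_x + 2·P_y), y* = 2·M/(3·P_x + 2·P_y).
Here 3·10 + 2·3.2 = 36.4, giving y* = 1.7033.

y* = 1.7033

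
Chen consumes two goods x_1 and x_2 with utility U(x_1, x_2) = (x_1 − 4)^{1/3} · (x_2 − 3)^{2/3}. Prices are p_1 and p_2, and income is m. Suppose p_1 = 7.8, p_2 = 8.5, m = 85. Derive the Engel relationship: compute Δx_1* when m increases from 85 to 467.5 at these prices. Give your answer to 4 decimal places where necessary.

Δx_1* = 16.3462

Let x_1' = x_1−4, x_2' = x_2−3. MRS = (1/2)·x_2'/x_1' = p_1/p_2.
Substituting into the budget: x_1* = 4 + 1/3·(m − 4·p_1 − 3·p_2)/p_1, and x_2* = 3 + 2/3·(…)/p_2.
Discretionary income = 85 − 4·7.8 − 3·8.5 = 28.3; x_1* = 4 + 1/3·28.3/7.8 = 5.2094.
At m' = 467.5: x_1* = 21.5556. Change: 21.5556 − 5.2094 = 16.3462.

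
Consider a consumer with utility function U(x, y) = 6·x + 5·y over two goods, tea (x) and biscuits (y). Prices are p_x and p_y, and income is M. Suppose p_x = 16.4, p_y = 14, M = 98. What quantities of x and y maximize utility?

Perfect substitutes: compare marginal utility per dollar. 6/p_x vs 5/p_y → 0.3659 vs 0.3571.
x gives more utility per dollar, so spend all income on x: x* = M/p_x, y* = 0.
Numerically: x* = 5.9756, y* = 0.

x* = 5.9756, y* = 0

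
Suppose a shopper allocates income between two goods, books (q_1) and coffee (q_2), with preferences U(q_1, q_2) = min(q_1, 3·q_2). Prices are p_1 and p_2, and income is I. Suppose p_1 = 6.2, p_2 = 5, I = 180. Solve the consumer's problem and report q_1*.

Leontief preferences: the optimum is at the kink where q_1/3 = q_2/1, i.e. q_2 = (1/3)·q_1.
Budget: p_1·q_1 + p_2·(1/3)·q_1 = I, so (3·p_1 + p_2)·q_1 = 3·I.
Demand: q_1*(p_1,p_2,I) = 3·I/(3·p_1 + p_2), q_2* = I/(3·p_1 + p_2).
Here 3·6.2 + 5 = 23.6, giving q_1* = 22.8814.

q_1* = 22.8814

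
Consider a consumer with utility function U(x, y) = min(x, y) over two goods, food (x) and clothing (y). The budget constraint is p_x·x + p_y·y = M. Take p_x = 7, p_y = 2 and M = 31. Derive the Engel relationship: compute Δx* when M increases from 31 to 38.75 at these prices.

With perfect complements, no substitution: consume in ratio x:y = 1:1.
Budget: p_x·x + p_y·x = M, so (p_x + p_y)·x = M.
Demand: x*(p_x,p_y,M) = M/(p_x + p_y), y* = M/(p_x + p_y).
Here 7 + 2 = 9, giving x* = 3.4444.
At M' = 38.75: x* = 4.3056. Change: 4.3056 − 3.4444 = 0.8611.

Δx* = 0.8611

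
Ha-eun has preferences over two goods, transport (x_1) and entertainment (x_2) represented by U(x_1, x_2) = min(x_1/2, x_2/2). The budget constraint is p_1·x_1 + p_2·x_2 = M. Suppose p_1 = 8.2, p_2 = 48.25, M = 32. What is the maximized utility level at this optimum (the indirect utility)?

With perfect complements, no substitution: consume in ratio x_1:x_2 = 2:2.
Budget: p_1·x_1 + p_2·x_1 = M, so (2·p_1 + 2·p_2)·x_1 = 2·M.
Demand: x_1*(p_1,p_2,M) = 2·M/(2·p_1 + 2·p_2), x_2* = 2·M/(2·p_1 + 2·p_2).
Here 2·8.2 + 2·48.25 = 112.9, giving x_1* = 0.5669 and x_2* = 0.5669.
Utility at the optimum: U(0.5669, 0.5669) = 0.2834.

V = 0.2834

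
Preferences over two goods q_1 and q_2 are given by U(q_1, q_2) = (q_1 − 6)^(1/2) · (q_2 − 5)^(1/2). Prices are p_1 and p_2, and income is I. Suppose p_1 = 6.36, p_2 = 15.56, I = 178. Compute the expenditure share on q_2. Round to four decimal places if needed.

This is Cobb-Douglas in (q_1−6, q_2−5): tangency gives 0.5·p_2·(q_2−5) = 0.5·p_1·(q_1−6).
After buying the subsistence bundle (6, 5), a share 0.5 of the remaining income goes to q_1: q_1* = 6 + 0.5·(I − 6p_1 − 5p_2)/p_1.
Discretionary income = 178 − 6·6.36 − 5·15.56 = 62.04; q_1* = 6 + 0.5·62.04/6.36 = 10.8774; q_2* = 5 + 0.5·62.04/15.56 = 6.9936.
Expenditure on q_2: 15.56·6.9936 = 108.82; share = 0.6113.

share on q_2 = 0.6113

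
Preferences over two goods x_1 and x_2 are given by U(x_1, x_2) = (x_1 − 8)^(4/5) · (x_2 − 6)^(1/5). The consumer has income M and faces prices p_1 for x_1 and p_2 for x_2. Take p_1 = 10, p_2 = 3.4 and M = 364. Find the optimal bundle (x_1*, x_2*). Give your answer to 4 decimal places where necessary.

x_1* = 29.088, x_2* = 21.5059

Discretionary income = 364 − 8·10 − 6·3.4 = 263.6; x_1* = 8 + 0.8·263.6/10 = 29.088; x_2* = 6 + 0.2·263.6/3.4 = 21.5059.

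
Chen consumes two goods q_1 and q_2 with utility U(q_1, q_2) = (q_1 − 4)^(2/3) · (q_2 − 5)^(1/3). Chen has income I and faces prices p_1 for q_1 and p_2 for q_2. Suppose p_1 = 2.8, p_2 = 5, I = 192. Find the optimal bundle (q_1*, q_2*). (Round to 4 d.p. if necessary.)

This is Cobb-Douglas in (q_1−4, q_2−5): tangency gives 2/3·p_2·(q_2−5) = 1/3·p_1·(q_1−4).
After buying the subsistence bundle (4, 5), a share 2/3 of the remaining income goes to q_1: q_1* = 4 + 2/3·(I − 4p_1 − 5p_2)/p_1.
Discretionary income = 192 − 4·2.8 − 5·5 = 155.8; q_1* = 4 + 2/3·155.8/2.8 = 41.0952; q_2* = 5 + 1/3·155.8/5 = 15.3867.

q_1* = 41.0952, q_2* = 15.3867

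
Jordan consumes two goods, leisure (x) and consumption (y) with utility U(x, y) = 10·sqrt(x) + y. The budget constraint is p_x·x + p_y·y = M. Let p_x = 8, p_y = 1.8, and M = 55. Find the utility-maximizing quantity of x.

x* = 1.2656

MU_x = 5/√x, MU_y = 1. Tangency: 5/√x = p_x/p_y.
Solve: √x = 5·p_y/p_x, so x*(p_x,p_y) = (5·p_y/p_x)², and y* = (M − p_x·x*)/p_y.
Plugging in: x* = (5·1.8/8)² = 1.2656.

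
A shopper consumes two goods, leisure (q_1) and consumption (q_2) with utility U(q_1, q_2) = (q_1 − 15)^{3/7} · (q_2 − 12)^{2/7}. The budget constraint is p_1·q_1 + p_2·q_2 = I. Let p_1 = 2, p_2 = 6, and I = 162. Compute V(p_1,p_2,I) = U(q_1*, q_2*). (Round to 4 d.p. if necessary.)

Let q_1' = q_1−15, q_2' = q_2−12. MRS = (3/2)·q_2'/q_1' = p_1/p_2.
After buying the subsistence bundle (15, 12), a share 0.6 of the remaining income goes to q_1: q_1* = 15 + 0.6·(I − 15p_1 − 12p_2)/p_1.
Discretionary income = 162 − 15·2 − 12·6 = 60; q_1* = 15 + 0.6·60/2 = 33; q_2* = 12 + 0.4·60/6 = 16.
Utility at the optimum: U(33, 16) = 5.1285.

V = 5.1285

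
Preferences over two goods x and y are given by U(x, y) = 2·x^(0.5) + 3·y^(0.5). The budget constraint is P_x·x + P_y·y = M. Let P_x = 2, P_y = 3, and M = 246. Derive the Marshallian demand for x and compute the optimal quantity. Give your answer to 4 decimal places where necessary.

Substitute y = (y/x)·x into the budget: x* = M/(P_x + P_y·(y/x)).
Numerically y/x = 1, so x* = 246/(2 + 3·1) = 49.2.

x* = 49.2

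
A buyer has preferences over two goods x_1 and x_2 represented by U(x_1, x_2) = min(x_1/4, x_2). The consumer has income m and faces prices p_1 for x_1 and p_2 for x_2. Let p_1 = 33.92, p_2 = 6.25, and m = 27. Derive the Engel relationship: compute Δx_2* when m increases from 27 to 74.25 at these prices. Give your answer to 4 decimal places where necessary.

Demand: x_1*(p_1,p_2,m) = 4·m/(4·p_1 + p_2), x_2* = m/(4·p_1 + p_2).
Here 4·33.92 + 6.25 = 141.93, giving x_2* = 0.1902.
At m' = 74.25: x_2* = 0.5231. Change: 0.5231 − 0.1902 = 0.3329.

Δx_2* = 0.3329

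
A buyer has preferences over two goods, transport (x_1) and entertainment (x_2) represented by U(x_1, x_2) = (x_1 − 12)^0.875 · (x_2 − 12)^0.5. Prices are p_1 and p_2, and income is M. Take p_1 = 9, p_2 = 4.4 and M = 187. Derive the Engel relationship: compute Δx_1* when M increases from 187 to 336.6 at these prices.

Δx_1* = 10.5778

MRS = (7/4)·(x_2−12)/(x_1−12). Tangency with p_1/p_2 gives x_2−12 = (4/7)·(p_1/p_2)·(x_1−12).
After buying the subsistence bundle (12, 12), a share 7/11 of the remaining income goes to x_1: x_1* = 12 + 7/11·(M − 12p_1 − 12p_2)/p_1.
Discretionary income = 187 − 12·9 − 12·4.4 = 26.2; x_1* = 12 + 7/11·26.2/9 = 13.8525.
At M' = 336.6: x_1* = 24.4303. Change: 24.4303 − 13.8525 = 10.5778.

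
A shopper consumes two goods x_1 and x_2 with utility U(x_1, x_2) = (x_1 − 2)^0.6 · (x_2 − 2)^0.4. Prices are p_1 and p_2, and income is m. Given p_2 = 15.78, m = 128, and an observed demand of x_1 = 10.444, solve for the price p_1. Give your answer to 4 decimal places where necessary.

This is Cobb-Douglas in (x_1−2, x_2−2): tangency gives 0.6·p_2·(x_2−2) = 0.4·p_1·(x_1−2).
After buying the subsistence bundle (2, 2), a share 0.6 of the remaining income goes to x_1: x_1* = 2 + 0.6·(m − 2p_1 − 2p_2)/p_1.
Set x_1* = 10.444 in the demand function and solve for p_1: p_1 = 6.

p_1 = 6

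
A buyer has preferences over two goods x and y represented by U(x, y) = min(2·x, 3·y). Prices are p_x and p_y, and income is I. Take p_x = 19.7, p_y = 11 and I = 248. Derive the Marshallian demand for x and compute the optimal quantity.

With perfect complements, no substitution: consume in ratio x:y = 3:2.
Budget: p_x·x + p_y·(2/3)·x = I, so (3·p_x + 2·p_y)·x = 3·I.
Demand: x*(p_x,p_y,I) = 3·I/(3·p_x + 2·p_y), y* = 2·I/(3·p_x + 2·p_y).
Here 3·19.7 + 2·11 = 81.1, giving x* = 9.1739.

x* = 9.1739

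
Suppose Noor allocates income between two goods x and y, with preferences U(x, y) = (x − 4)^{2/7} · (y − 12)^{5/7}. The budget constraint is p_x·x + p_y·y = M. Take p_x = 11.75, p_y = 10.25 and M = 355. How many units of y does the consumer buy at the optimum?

Let x' = x−4, y' = y−12. MRS = (2/5)·y'/x' = p_x/p_y.
Substituting into the budget: x* = 4 + 2/7·(M − 4·p_x − 12·p_y)/p_x, and y* = 12 + 5/7·(…)/p_y.
Discretionary income = 355 − 4·11.75 − 12·10.25 = 185; y* = 12 + 5/7·185/10.25 = 24.892.

y* = 24.892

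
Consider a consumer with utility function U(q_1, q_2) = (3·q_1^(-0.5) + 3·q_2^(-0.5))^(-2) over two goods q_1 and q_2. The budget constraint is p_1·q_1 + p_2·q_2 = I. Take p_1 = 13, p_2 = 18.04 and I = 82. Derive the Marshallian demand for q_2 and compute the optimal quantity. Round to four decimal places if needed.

q_2* = 2.3967

MRS = MU_q_1/MU_q_2 = (q_2/q_1)^(1.5). Set equal to p_1/p_2.
Hence q_2/q_1 = (p_1/p_2)^(1/(1.5)), i.e. raised to the 2/3 power.
Substitute q_2 = (q_2/q_1)·q_1 into the budget: q_1* = I/(p_1 + p_2·(q_2/q_1)).
Numerically q_2/q_1 = 0.803781, so q_1* = 82/(13 + 18.04·0.803781) = 2.9818 and q_2* = 0.803781·2.9818 = 2.3967.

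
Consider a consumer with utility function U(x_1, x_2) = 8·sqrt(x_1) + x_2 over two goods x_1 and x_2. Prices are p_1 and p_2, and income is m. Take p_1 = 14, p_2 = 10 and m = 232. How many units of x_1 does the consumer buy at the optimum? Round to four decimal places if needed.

Set MRS = p_1/p_2: 4·x_1^(−1/2) = p_1/p_2.
Solve: √x_1 = 4·p_2/p_1, so x_1*(p_1,p_2) = (4·p_2/p_1)², and x_2* = (m − p_1·x_1*)/p_2.
Plugging in: x_1* = (4·10/14)² = 8.1633.

x_1* = 8.1633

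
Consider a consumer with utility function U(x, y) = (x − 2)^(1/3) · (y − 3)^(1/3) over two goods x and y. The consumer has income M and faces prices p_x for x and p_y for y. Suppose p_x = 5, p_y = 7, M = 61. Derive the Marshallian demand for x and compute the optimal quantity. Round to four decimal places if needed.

Let x' = x−2, y' = y−3. MRS = y'/x' = p_x/p_y.
Substituting into the budget: x* = 2 + 0.5·(M − 2·p_x − 3·p_y)/p_x, and y* = 3 + 0.5·(…)/p_y.
Discretionary income = 61 − 2·5 − 3·7 = 30; x* = 2 + 0.5·30/5 = 5.

x* = 5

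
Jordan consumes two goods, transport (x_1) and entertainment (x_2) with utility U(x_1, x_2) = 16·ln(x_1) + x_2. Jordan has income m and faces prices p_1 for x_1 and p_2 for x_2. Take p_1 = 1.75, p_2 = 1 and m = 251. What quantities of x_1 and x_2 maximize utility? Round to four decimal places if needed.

x_1* = 9.1429, x_2* = 235

Set MRS = p_1/p_2: (16/x_1)/1 = p_1/p_2.
So x_1*(p_1,p_2) = 16·p_2/p_1, independent of income; and x_2* = (m − 16·p_2)/p_2.
At the given prices: x_1* = 16·1/1.75 = 9.1429, and x_2* = 235.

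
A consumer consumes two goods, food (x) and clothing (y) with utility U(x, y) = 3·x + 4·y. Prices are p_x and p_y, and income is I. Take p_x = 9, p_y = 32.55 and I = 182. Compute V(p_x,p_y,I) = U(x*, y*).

Linear utility — the consumer picks whichever good has higher MU/price: 3/9 = 0.3333 vs 4/32.55 = 0.1229.
x gives more utility per dollar, so spend all income on x: x* = I/p_x, y* = 0.
Numerically: x* = 20.2222, y* = 0.
Utility at the optimum: U(20.2222, 0) = 60.6667.

V = 60.6667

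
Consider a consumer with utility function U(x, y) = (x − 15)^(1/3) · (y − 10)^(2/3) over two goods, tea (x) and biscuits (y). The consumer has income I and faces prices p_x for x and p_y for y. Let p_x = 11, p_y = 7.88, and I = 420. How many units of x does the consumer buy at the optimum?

x* = 20.3394

MRS = (1/2)·(y−10)/(x−15). Tangency with p_x/p_y gives y−10 = 2·(p_x/p_y)·(x−15).
After buying the subsistence bundle (15, 10), a share 1/3 of the remaining income goes to x: x* = 15 + 1/3·(I − 15p_x − 10p_y)/p_x.
Discretionary income = 420 − 15·11 − 10·7.88 = 176.2; x* = 15 + 1/3·176.2/11 = 20.3394.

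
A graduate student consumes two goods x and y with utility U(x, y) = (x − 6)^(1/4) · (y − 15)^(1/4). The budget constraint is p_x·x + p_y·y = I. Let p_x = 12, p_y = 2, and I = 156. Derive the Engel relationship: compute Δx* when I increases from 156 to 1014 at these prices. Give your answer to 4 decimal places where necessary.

Let x' = x−6, y' = y−15. MRS = y'/x' = p_x/p_y.
After buying the subsistence bundle (6, 15), a share 0.5 of the remaining income goes to x: x* = 6 + 0.5·(I − 6p_x − 15p_y)/p_x.
Discretionary income = 156 − 6·12 − 15·2 = 54; x* = 6 + 0.5·54/12 = 8.25.
At I' = 1014: x* = 44. Change: 44 − 8.25 = 35.75.

Δx* = 35.75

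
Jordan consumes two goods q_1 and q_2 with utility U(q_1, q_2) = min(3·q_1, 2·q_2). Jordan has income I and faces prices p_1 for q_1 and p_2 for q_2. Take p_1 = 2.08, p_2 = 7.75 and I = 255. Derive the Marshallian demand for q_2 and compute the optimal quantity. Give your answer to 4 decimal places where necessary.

q_2* = 27.9095

Leontief preferences: the optimum is at the kink where q_1/2 = q_2/3, i.e. q_2 = (3/2)·q_1.
Budget: p_1·q_1 + p_2·(3/2)·q_1 = I, so (2·p_1 + 3·p_2)·q_1 = 2·I.
Demand: q_1*(p_1,p_2,I) = 2·I/(2·p_1 + 3·p_2), q_2* = 3·I/(2·p_1 + 3·p_2).
Here 2·2.08 + 3·7.75 = 27.41, giving q_2* = 27.9095.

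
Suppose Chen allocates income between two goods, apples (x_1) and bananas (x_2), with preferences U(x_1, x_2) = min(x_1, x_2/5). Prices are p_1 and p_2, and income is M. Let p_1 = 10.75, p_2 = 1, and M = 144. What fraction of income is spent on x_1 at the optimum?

Leontief preferences: the optimum is at the kink where x_1/1 = x_2/5, i.e. x_2 = 5·x_1.
Budget: p_1·x_1 + p_2·5·x_1 = M, so (p_1 + 5·p_2)·x_1 = M.
Demand: x_1*(p_1,p_2,M) = M/(p_1 + 5·p_2), x_2* = 5·M/(p_1 + 5·p_2).
Here 10.75 + 5·1 = 15.75, giving x_1* = 9.1429 and x_2* = 45.7143.
Expenditure on x_1: 10.75·9.1429 = 98.2857; share = 0.6825.

share on x_1 = 0.6825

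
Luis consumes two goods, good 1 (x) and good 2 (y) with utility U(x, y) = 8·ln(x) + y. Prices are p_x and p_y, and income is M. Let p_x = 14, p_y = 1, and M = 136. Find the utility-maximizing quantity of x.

x* = 0.5714

Set MRS = p_x/p_y: (8/x)/1 = p_x/p_y.
So x*(p_x,p_y) = 8·p_y/p_x, independent of income; and y* = (M − 8·p_y)/p_y.
At the given prices: x* = 8·1/14 = 0.5714.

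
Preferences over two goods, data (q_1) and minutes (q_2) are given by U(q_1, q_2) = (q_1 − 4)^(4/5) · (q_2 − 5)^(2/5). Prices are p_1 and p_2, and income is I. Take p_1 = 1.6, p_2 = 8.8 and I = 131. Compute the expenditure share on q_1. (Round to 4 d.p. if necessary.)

Let q_1' = q_1−4, q_2' = q_2−5. MRS = 2·q_2'/q_1' = p_1/p_2.
After buying the subsistence bundle (4, 5), a share 2/3 of the remaining income goes to q_1: q_1* = 4 + 2/3·(I − 4p_1 − 5p_2)/p_1.
Discretionary income = 131 − 4·1.6 − 5·8.8 = 80.6; q_1* = 4 + 2/3·80.6/1.6 = 37.5833; q_2* = 5 + 1/3·80.6/8.8 = 8.053.
Expenditure on q_1: 1.6·37.5833 = 60.1333; share = 0.459.

share on q_1 = 0.459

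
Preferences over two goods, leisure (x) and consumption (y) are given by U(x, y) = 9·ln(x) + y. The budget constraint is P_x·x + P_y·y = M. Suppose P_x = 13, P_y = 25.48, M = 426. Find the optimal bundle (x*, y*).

So x*(P_x,P_y) = 9·P_y/P_x, independent of income; and y* = (M − 9·P_y)/P_y.
At the given prices: x* = 9·25.48/13 = 17.64, and y* = 7.719.

x* = 17.64, y* = 7.719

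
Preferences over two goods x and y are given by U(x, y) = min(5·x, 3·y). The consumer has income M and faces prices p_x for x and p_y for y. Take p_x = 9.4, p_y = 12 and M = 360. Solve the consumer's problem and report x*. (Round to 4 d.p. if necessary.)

Leontief preferences: the optimum is at the kink where x/3 = y/5, i.e. y = (5/3)·x.
Budget: p_x·x + p_y·(5/3)·x = M, so (3·p_x + 5·p_y)·x = 3·M.
Demand: x*(p_x,p_y,M) = 3·M/(3·p_x + 5·p_y), y* = 5·M/(3·p_x + 5·p_y).
Here 3·9.4 + 5·12 = 88.2, giving x* = 12.2449.

x* = 12.2449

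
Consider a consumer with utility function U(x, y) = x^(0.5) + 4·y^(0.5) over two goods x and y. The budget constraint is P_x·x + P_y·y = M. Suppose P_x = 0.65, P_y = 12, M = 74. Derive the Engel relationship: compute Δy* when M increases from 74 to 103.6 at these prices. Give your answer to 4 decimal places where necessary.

Δy* = 1.1452

Numerically y/x = 0.046944, so x* = 74/(0.65 + 12·0.046944) = 60.989 and y* = 0.046944·60.989 = 2.8631.
At M' = 103.6: y* = 4.0083. Change: 4.0083 − 2.8631 = 1.1452.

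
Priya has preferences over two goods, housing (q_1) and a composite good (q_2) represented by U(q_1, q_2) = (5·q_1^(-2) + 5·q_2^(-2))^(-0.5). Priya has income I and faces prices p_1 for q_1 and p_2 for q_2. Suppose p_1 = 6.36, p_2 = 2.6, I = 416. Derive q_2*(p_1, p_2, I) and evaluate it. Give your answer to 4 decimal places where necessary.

MRS = MU_q_1/MU_q_2 = (q_2/q_1)^(3). Set equal to p_1/p_2.
Solve for the ratio: q_2/q_1 = [p_1/p_2]^(1/3).
With the ratio pinned down, the budget gives q_1* = I/(p_1 + p_2·(q_2/q_1)) and q_2* = (q_2/q_1)·q_1*.
Numerically q_2/q_1 = 1.347394, so q_1* = 416/(6.36 + 2.6·1.347394) = 42.1769 and q_2* = 1.347394·42.1769 = 56.8289.

q_2* = 56.8289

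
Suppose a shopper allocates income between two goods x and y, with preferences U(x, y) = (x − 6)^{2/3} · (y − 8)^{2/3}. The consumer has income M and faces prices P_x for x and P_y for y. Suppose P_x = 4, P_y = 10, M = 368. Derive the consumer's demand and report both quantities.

Let x' = x−6, y' = y−8. MRS = y'/x' = P_x/P_y.
After buying the subsistence bundle (6, 8), a share 0.5 of the remaining income goes to x: x* = 6 + 0.5·(M − 6P_x − 8P_y)/P_x.
Discretionary income = 368 − 6·4 − 8·10 = 264; x* = 6 + 0.5·264/4 = 39; y* = 8 + 0.5·264/10 = 21.2.

x* = 39, y* = 21.2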